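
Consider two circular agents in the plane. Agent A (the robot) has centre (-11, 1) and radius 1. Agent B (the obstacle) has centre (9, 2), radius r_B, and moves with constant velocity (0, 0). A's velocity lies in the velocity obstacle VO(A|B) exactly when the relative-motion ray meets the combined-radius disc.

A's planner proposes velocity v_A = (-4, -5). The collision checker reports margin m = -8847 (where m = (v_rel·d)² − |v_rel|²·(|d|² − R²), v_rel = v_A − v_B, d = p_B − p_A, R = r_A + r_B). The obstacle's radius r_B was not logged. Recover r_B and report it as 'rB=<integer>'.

m = -8847
d = (20, 1);  v_rel = (-4, -5),  |v_rel|² = 41
v_rel×d = (-4)·(1) − (-5)·(20) = 96
since m = R²·41 − 96²:  R² = (9216 + -8847) / 41 = 9
R = √9 = 3  ⇒  r_B = 3 − 1 = 2

rB=2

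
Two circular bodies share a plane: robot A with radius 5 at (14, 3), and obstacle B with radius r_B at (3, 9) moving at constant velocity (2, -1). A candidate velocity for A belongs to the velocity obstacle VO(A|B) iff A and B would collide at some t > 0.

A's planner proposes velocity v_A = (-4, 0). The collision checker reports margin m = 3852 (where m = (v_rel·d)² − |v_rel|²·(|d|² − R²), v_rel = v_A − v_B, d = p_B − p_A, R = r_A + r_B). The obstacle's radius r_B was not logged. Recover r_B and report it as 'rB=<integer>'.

m = 3852
d = (-11, 6);  v_rel = (-6, 1),  |v_rel|² = 37
v_rel×d = (-6)·(6) − (1)·(-11) = -25
since m = R²·37 − (-25)²:  R² = (625 + 3852) / 37 = 121
R = √121 = 11  ⇒  r_B = 11 − 5 = 6

rB=6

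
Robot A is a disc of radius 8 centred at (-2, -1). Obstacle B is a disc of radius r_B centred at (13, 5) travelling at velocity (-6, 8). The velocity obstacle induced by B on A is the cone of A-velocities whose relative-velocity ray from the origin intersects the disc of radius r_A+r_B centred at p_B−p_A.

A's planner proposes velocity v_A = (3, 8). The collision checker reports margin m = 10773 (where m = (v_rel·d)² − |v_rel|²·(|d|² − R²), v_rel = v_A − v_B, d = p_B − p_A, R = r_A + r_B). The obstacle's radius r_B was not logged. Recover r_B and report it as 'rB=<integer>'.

m = 10773
d = (15, 6);  v_rel = (9, 0),  |v_rel|² = 81
v_rel×d = (9)·(6) − (0)·(15) = 54
since m = R²·81 − 54²:  R² = (2916 + 10773) / 81 = 169
R = √169 = 13  ⇒  r_B = 13 − 8 = 5

rB=5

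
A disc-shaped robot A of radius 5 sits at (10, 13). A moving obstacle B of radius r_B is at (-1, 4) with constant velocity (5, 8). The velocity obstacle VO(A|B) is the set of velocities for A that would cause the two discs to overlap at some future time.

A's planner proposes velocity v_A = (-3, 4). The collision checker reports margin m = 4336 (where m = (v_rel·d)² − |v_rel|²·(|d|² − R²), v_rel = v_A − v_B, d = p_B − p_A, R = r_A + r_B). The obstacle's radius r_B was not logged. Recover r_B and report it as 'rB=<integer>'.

m = 4336
d = (-11, -9);  v_rel = (-8, -4),  |v_rel|² = 80
v_rel×d = (-8)·(-9) − (-4)·(-11) = 28
since m = R²·80 − 28²:  R² = (784 + 4336) / 80 = 64
R = √64 = 8  ⇒  r_B = 8 − 5 = 3

rB=3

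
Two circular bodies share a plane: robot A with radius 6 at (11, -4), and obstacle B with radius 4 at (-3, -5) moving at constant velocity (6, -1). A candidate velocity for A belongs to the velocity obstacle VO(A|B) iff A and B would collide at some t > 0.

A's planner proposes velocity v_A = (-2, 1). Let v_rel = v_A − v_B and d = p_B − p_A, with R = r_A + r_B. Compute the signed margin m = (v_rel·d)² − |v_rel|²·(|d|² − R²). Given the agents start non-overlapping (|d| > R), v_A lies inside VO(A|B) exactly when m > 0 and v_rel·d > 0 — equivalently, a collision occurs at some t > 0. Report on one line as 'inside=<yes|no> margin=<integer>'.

d = (-14, -1),  |d|² = 197;  R = 6+4 = 10,  c = 197−10² = 97
v_rel = (-8, 2),  |v_rel|² = 68;  v_rel·d = (-8)·(-14) + (2)·(-1) = 110
68·t² − 220·t + 97 = 0  ⇒  m = 110² − 68·97 = 5504
m = 5504 > 0,  v_rel·d = 110 > 0  ⇒  inside

inside=yes margin=5504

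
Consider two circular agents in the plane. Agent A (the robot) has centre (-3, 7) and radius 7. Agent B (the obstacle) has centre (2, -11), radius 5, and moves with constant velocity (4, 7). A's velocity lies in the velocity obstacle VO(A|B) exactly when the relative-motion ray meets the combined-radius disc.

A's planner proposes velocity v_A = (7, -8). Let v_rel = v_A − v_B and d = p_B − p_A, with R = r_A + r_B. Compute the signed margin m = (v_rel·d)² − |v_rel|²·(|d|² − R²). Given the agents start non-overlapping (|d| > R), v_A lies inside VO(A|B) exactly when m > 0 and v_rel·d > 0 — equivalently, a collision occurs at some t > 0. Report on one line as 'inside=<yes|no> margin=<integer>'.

d = (5, -18),  |d|² = 349;  R = 7+5 = 12,  c = 349−12² = 205
v_rel = (3, -15),  |v_rel|² = 234;  v_rel·d = (3)·(5) + (-15)·(-18) = 285
234·t² − 570·t + 205 = 0  ⇒  m = 285² − 234·205 = 33255
m = 33255 > 0,  v_rel·d = 285 > 0  ⇒  inside

inside=yes margin=33255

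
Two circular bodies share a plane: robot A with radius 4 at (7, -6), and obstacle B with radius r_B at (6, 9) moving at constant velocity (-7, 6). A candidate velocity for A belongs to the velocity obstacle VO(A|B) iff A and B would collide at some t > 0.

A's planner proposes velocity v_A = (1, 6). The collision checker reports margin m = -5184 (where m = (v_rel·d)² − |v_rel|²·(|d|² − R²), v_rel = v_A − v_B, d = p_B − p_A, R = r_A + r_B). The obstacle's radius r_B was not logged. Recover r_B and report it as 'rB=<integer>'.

m = -5184
d = (-1, 15);  v_rel = (8, 0),  |v_rel|² = 64
v_rel×d = (8)·(15) − (0)·(-1) = 120
since m = R²·64 − 120²:  R² = (14400 + -5184) / 64 = 144
R = √144 = 12  ⇒  r_B = 12 − 4 = 8

rB=8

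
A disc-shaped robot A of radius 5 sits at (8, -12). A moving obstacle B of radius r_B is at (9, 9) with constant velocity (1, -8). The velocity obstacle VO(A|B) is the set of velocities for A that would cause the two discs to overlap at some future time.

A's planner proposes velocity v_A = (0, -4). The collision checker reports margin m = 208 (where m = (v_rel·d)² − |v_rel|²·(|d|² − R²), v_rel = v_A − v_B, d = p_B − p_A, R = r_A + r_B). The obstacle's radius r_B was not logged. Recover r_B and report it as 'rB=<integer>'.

m = 208
d = (1, 21);  v_rel = (-1, 4),  |v_rel|² = 17
v_rel×d = (-1)·(21) − (4)·(1) = -25
since m = R²·17 − (-25)²:  R² = (625 + 208) / 17 = 49
R = √49 = 7  ⇒  r_B = 7 − 5 = 2

rB=2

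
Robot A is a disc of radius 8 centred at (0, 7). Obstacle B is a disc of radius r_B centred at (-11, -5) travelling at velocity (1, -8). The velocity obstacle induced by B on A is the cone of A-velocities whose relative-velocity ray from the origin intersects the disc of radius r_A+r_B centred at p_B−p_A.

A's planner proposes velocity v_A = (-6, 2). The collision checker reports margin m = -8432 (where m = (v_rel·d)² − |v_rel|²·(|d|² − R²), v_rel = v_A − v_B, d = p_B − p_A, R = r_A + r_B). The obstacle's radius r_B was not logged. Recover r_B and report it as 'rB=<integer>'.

m = -8432
d = (-11, -12);  v_rel = (-7, 10),  |v_rel|² = 149
v_rel×d = (-7)·(-12) − (10)·(-11) = 194
since m = R²·149 − 194²:  R² = (37636 + -8432) / 149 = 196
R = √196 = 14  ⇒  r_B = 14 − 8 = 6

rB=6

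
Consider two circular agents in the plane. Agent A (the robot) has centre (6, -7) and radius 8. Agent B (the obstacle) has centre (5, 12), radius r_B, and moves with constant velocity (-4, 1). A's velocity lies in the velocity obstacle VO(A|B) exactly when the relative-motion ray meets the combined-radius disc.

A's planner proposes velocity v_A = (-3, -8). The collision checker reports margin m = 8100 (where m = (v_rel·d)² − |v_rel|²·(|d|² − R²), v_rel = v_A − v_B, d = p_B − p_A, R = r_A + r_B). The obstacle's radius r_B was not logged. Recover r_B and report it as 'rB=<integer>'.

m = 8100
d = (-1, 19);  v_rel = (1, -9),  |v_rel|² = 82
v_rel×d = (1)·(19) − (-9)·(-1) = 10
since m = R²·82 − 10²:  R² = (100 + 8100) / 82 = 100
R = √100 = 10  ⇒  r_B = 10 − 8 = 2

rB=2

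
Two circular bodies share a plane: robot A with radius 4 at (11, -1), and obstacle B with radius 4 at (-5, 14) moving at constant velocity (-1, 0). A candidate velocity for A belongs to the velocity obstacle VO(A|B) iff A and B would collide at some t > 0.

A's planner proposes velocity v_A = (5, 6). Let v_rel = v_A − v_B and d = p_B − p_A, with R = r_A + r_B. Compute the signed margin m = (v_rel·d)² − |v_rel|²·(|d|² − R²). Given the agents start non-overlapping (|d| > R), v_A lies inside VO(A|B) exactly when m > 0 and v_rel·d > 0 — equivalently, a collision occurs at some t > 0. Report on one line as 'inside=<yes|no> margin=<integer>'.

d = (-16, 15),  |d|² = 481;  R = 4+4 = 8,  c = 481−8² = 417
v_rel = (6, 6),  |v_rel|² = 72;  v_rel·d = (6)·(-16) + (6)·(15) = -6
72·t² + 12·t + 417 = 0  ⇒  m = (-6)² − 72·417 = -29988
m = -29988 < 0,  v_rel·d = -6 < 0  ⇒  outside

inside=no margin=-29988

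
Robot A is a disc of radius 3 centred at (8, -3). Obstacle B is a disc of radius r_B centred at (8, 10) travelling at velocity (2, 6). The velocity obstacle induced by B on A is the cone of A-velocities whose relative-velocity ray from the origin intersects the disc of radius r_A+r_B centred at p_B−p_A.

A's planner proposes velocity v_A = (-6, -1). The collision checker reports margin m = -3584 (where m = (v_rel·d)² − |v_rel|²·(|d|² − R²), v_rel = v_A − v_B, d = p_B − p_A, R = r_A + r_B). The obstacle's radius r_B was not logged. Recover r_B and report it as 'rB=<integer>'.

m = -3584
d = (0, 13);  v_rel = (-8, -7),  |v_rel|² = 113
v_rel×d = (-8)·(13) − (-7)·(0) = -104
since m = R²·113 − (-104)²:  R² = (10816 + -3584) / 113 = 64
R = √64 = 8  ⇒  r_B = 8 − 3 = 5

rB=5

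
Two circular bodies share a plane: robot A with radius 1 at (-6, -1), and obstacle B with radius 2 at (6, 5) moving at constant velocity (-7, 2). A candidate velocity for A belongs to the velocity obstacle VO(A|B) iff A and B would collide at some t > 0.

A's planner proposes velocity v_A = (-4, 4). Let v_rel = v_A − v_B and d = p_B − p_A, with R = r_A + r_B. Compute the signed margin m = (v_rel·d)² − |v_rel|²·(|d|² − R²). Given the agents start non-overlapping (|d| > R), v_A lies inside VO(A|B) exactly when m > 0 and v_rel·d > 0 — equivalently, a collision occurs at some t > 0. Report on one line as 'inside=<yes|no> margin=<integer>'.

d = (12, 6),  |d|² = 180;  R = 1+2 = 3,  c = 180−3² = 171
v_rel = (3, 2),  |v_rel|² = 13;  v_rel·d = (3)·(12) + (2)·(6) = 48
13·t² − 96·t + 171 = 0  ⇒  m = 48² − 13·171 = 81
m = 81 > 0,  v_rel·d = 48 > 0  ⇒  inside

inside=yes margin=81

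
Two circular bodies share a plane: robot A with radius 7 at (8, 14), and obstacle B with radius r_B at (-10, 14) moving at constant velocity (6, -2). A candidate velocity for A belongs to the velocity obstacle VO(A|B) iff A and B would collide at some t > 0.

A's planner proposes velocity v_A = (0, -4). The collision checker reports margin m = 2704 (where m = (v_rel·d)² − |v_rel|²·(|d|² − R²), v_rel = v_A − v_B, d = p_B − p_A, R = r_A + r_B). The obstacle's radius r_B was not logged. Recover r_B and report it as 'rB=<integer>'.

m = 2704
d = (-18, 0);  v_rel = (-6, -2),  |v_rel|² = 40
v_rel×d = (-6)·(0) − (-2)·(-18) = -36
since m = R²·40 − (-36)²:  R² = (1296 + 2704) / 40 = 100
R = √100 = 10  ⇒  r_B = 10 − 7 = 3

rB=3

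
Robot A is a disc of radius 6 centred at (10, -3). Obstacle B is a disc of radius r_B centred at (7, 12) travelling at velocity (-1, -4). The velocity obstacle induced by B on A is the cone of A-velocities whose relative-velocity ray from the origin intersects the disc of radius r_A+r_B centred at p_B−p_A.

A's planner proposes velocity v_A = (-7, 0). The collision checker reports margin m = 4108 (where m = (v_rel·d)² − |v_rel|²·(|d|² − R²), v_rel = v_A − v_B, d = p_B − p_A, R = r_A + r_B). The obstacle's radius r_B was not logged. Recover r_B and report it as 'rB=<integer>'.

m = 4108
d = (-3, 15);  v_rel = (-6, 4),  |v_rel|² = 52
v_rel×d = (-6)·(15) − (4)·(-3) = -78
since m = R²·52 − (-78)²:  R² = (6084 + 4108) / 52 = 196
R = √196 = 14  ⇒  r_B = 14 − 6 = 8

rB=8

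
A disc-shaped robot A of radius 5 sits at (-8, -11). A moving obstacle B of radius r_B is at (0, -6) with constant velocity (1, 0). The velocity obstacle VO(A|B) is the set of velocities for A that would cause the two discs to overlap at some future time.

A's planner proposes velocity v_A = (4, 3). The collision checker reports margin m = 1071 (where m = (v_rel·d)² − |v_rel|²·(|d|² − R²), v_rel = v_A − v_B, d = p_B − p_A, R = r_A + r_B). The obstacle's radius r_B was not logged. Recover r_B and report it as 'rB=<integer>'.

m = 1071
d = (8, 5);  v_rel = (3, 3),  |v_rel|² = 18
v_rel×d = (3)·(5) − (3)·(8) = -9
since m = R²·18 − (-9)²:  R² = (81 + 1071) / 18 = 64
R = √64 = 8  ⇒  r_B = 8 − 5 = 3

rB=3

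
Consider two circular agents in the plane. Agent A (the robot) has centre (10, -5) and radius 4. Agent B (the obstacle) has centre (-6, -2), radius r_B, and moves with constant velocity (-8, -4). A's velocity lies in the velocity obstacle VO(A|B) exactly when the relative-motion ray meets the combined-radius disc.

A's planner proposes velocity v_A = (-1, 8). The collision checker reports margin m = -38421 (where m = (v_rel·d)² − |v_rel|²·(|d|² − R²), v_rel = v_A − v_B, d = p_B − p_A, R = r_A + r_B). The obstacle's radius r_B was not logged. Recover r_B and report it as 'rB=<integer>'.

m = -38421
d = (-16, 3);  v_rel = (7, 12),  |v_rel|² = 193
v_rel×d = (7)·(3) − (12)·(-16) = 213
since m = R²·193 − 213²:  R² = (45369 + -38421) / 193 = 36
R = √36 = 6  ⇒  r_B = 6 − 4 = 2

rB=2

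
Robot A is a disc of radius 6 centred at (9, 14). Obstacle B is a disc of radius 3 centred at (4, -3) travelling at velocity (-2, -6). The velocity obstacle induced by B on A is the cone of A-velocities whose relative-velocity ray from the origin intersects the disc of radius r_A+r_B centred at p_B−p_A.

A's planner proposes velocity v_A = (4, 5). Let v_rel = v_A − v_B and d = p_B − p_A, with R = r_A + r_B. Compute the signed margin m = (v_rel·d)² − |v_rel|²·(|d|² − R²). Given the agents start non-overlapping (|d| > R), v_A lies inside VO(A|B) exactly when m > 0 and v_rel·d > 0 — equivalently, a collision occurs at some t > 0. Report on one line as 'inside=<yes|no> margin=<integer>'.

d = (-5, -17),  |d|² = 314;  R = 6+3 = 9,  c = 314−9² = 233
v_rel = (6, 11),  |v_rel|² = 157;  v_rel·d = (6)·(-5) + (11)·(-17) = -217
157·t² + 434·t + 233 = 0  ⇒  m = (-217)² − 157·233 = 10508
m = 10508 > 0,  v_rel·d = -217 < 0  ⇒  outside

inside=no margin=10508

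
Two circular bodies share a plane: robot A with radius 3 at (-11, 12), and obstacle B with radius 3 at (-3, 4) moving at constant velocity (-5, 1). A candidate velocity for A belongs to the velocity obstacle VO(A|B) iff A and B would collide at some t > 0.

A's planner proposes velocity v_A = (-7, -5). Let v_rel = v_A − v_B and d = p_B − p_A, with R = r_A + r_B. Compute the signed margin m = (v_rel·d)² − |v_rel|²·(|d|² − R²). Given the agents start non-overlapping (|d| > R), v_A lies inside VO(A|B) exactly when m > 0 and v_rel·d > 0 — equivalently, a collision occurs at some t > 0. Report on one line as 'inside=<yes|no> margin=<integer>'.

d = (8, -8),  |d|² = 128;  R = 3+3 = 6,  c = 128−6² = 92
v_rel = (-2, -6),  |v_rel|² = 40;  v_rel·d = (-2)·(8) + (-6)·(-8) = 32
40·t² − 64·t + 92 = 0  ⇒  m = 32² − 40·92 = -2656
m = -2656 < 0,  v_rel·d = 32 > 0  ⇒  outside

inside=no margin=-2656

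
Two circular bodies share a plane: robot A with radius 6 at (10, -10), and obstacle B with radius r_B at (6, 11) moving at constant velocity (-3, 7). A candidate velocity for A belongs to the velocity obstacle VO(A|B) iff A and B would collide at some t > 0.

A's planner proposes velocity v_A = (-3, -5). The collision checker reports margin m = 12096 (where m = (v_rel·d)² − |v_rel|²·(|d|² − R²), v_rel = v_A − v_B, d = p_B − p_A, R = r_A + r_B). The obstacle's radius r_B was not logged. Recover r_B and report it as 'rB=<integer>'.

m = 12096
d = (-4, 21);  v_rel = (0, -12),  |v_rel|² = 144
v_rel×d = (0)·(21) − (-12)·(-4) = -48
since m = R²·144 − (-48)²:  R² = (2304 + 12096) / 144 = 100
R = √100 = 10  ⇒  r_B = 10 − 6 = 4

rB=4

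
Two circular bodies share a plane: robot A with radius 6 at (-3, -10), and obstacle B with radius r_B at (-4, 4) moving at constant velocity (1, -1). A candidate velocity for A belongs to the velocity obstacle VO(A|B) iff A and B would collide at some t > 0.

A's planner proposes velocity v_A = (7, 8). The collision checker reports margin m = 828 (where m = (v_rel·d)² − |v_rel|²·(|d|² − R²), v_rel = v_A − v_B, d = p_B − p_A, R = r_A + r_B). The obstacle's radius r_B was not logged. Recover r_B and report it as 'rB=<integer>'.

m = 828
d = (-1, 14);  v_rel = (6, 9),  |v_rel|² = 117
v_rel×d = (6)·(14) − (9)·(-1) = 93
since m = R²·117 − 93²:  R² = (8649 + 828) / 117 = 81
R = √81 = 9  ⇒  r_B = 9 − 6 = 3

rB=3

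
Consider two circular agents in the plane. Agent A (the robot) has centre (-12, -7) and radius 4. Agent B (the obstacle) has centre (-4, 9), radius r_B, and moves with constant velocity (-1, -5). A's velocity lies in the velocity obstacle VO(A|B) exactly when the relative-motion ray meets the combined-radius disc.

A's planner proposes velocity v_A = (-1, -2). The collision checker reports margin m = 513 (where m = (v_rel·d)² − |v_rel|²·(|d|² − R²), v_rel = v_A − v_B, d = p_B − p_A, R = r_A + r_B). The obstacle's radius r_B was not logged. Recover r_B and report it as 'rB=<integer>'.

m = 513
d = (8, 16);  v_rel = (0, 3),  |v_rel|² = 9
v_rel×d = (0)·(16) − (3)·(8) = -24
since m = R²·9 − (-24)²:  R² = (576 + 513) / 9 = 121
R = √121 = 11  ⇒  r_B = 11 − 4 = 7

rB=7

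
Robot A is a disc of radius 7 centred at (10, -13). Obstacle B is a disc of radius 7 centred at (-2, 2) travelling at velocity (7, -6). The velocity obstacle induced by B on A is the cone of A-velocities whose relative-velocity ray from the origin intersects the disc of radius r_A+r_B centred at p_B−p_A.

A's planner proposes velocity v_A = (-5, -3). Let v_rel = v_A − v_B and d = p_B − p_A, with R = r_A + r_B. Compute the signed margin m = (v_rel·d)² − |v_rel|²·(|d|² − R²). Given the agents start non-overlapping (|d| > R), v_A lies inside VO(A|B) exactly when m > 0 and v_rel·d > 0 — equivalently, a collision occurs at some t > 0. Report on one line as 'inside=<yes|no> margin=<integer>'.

d = (-12, 15),  |d|² = 369;  R = 7+7 = 14,  c = 369−14² = 173
v_rel = (-12, 3),  |v_rel|² = 153;  v_rel·d = (-12)·(-12) + (3)·(15) = 189
153·t² − 378·t + 173 = 0  ⇒  m = 189² − 153·173 = 9252
m = 9252 > 0,  v_rel·d = 189 > 0  ⇒  inside

inside=yes margin=9252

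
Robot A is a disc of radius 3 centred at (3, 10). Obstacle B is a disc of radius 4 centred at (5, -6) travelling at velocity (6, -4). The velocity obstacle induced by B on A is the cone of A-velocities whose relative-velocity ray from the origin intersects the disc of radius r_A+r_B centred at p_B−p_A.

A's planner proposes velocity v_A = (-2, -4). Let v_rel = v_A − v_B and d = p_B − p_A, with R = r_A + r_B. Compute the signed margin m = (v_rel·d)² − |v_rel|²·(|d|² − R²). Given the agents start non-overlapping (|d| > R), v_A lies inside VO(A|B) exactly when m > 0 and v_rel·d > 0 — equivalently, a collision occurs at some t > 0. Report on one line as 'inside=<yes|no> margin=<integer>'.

d = (2, -16),  |d|² = 260;  R = 3+4 = 7,  c = 260−7² = 211
v_rel = (-8, 0),  |v_rel|² = 64;  v_rel·d = (-8)·(2) + (0)·(-16) = -16
64·t² + 32·t + 211 = 0  ⇒  m = (-16)² − 64·211 = -13248
m = -13248 < 0,  v_rel·d = -16 < 0  ⇒  outside

inside=no margin=-13248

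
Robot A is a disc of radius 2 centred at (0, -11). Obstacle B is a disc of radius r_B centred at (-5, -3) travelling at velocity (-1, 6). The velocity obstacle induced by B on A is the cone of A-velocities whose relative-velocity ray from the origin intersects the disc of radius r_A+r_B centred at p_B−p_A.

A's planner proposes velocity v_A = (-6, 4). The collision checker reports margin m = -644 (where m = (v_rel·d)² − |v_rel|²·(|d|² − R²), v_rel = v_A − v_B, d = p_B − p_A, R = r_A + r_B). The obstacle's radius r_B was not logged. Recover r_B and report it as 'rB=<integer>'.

m = -644
d = (-5, 8);  v_rel = (-5, -2),  |v_rel|² = 29
v_rel×d = (-5)·(8) − (-2)·(-5) = -50
since m = R²·29 − (-50)²:  R² = (2500 + -644) / 29 = 64
R = √64 = 8  ⇒  r_B = 8 − 2 = 6

rB=6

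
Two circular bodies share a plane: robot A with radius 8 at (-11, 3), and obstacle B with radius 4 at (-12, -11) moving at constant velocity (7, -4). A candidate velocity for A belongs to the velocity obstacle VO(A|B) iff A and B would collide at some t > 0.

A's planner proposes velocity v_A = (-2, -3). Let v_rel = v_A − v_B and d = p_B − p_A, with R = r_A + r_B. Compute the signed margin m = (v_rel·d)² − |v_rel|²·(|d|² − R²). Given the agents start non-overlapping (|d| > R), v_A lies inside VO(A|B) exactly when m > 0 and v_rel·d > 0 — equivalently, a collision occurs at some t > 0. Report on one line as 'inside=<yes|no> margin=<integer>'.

d = (-1, -14),  |d|² = 197;  R = 8+4 = 12,  c = 197−12² = 53
v_rel = (-9, 1),  |v_rel|² = 82;  v_rel·d = (-9)·(-1) + (1)·(-14) = -5
82·t² + 10·t + 53 = 0  ⇒  m = (-5)² − 82·53 = -4321
m = -4321 < 0,  v_rel·d = -5 < 0  ⇒  outside

inside=no margin=-4321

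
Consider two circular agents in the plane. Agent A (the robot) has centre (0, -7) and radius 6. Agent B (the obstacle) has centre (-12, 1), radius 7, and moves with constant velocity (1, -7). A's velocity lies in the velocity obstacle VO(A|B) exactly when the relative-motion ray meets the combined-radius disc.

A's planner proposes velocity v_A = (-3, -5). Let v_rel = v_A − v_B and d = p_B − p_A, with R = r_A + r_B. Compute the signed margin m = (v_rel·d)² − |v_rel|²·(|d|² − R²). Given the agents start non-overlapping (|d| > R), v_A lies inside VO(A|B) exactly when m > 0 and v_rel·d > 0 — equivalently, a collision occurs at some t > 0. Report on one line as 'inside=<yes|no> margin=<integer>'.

d = (-12, 8),  |d|² = 208;  R = 6+7 = 13,  c = 208−13² = 39
v_rel = (-4, 2),  |v_rel|² = 20;  v_rel·d = (-4)·(-12) + (2)·(8) = 64
20·t² − 128·t + 39 = 0  ⇒  m = 64² − 20·39 = 3316
m = 3316 > 0,  v_rel·d = 64 > 0  ⇒  inside

inside=yes margin=3316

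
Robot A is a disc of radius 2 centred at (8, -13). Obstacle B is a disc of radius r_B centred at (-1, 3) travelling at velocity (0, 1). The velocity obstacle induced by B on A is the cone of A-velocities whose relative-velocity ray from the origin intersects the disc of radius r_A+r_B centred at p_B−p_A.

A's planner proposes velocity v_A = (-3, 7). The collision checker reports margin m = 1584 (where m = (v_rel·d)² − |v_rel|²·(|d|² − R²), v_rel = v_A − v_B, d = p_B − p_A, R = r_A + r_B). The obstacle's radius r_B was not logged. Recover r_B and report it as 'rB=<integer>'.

m = 1584
d = (-9, 16);  v_rel = (-3, 6),  |v_rel|² = 45
v_rel×d = (-3)·(16) − (6)·(-9) = 6
since m = R²·45 − 6²:  R² = (36 + 1584) / 45 = 36
R = √36 = 6  ⇒  r_B = 6 − 2 = 4

rB=4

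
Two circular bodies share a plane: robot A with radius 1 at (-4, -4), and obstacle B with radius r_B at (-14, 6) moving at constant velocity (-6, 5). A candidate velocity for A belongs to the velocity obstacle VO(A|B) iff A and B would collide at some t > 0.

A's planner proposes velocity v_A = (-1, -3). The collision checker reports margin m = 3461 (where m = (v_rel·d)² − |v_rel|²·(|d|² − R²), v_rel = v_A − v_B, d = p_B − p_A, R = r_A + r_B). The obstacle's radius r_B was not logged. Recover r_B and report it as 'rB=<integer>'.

m = 3461
d = (-10, 10);  v_rel = (5, -8),  |v_rel|² = 89
v_rel×d = (5)·(10) − (-8)·(-10) = -30
since m = R²·89 − (-30)²:  R² = (900 + 3461) / 89 = 49
R = √49 = 7  ⇒  r_B = 7 − 1 = 6

rB=6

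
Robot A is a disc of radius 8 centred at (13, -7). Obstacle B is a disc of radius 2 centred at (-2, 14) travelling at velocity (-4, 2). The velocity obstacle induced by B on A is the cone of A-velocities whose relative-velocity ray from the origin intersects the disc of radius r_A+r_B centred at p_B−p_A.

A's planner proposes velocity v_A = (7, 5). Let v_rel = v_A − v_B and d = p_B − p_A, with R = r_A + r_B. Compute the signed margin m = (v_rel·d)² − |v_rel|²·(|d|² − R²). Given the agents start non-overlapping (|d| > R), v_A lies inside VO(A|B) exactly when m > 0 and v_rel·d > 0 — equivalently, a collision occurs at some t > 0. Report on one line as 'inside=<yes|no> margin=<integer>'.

d = (-15, 21),  |d|² = 666;  R = 8+2 = 10,  c = 666−10² = 566
v_rel = (11, 3),  |v_rel|² = 130;  v_rel·d = (11)·(-15) + (3)·(21) = -102
130·t² + 204·t + 566 = 0  ⇒  m = (-102)² − 130·566 = -63176
m = -63176 < 0,  v_rel·d = -102 < 0  ⇒  outside

inside=no margin=-63176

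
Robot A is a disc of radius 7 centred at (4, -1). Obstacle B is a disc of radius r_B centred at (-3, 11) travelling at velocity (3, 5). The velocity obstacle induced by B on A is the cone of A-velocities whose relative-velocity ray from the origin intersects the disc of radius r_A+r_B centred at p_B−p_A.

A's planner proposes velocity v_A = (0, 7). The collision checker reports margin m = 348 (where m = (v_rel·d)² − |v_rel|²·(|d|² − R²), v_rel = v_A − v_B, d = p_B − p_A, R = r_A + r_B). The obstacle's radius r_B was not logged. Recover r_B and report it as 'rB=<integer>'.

m = 348
d = (-7, 12);  v_rel = (-3, 2),  |v_rel|² = 13
v_rel×d = (-3)·(12) − (2)·(-7) = -22
since m = R²·13 − (-22)²:  R² = (484 + 348) / 13 = 64
R = √64 = 8  ⇒  r_B = 8 − 7 = 1

rB=1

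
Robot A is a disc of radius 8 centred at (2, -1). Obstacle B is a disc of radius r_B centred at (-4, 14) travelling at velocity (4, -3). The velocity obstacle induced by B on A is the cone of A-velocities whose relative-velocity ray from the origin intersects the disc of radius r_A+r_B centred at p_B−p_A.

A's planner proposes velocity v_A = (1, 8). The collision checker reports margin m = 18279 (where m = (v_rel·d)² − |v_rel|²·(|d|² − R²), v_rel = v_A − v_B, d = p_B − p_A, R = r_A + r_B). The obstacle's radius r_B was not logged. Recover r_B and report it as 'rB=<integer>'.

m = 18279
d = (-6, 15);  v_rel = (-3, 11),  |v_rel|² = 130
v_rel×d = (-3)·(15) − (11)·(-6) = 21
since m = R²·130 − 21²:  R² = (441 + 18279) / 130 = 144
R = √144 = 12  ⇒  r_B = 12 − 8 = 4

rB=4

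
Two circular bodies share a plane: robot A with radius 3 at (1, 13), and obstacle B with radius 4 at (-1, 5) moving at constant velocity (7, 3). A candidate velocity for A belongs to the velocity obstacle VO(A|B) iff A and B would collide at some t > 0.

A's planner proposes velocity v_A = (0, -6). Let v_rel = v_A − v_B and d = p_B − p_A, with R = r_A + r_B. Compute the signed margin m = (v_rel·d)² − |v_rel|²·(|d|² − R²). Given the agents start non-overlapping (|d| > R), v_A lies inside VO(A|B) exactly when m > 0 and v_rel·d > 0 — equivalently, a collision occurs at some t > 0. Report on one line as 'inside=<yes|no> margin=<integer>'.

d = (-2, -8),  |d|² = 68;  R = 3+4 = 7,  c = 68−7² = 19
v_rel = (-7, -9),  |v_rel|² = 130;  v_rel·d = (-7)·(-2) + (-9)·(-8) = 86
130·t² − 172·t + 19 = 0  ⇒  m = 86² − 130·19 = 4926
m = 4926 > 0,  v_rel·d = 86 > 0  ⇒  inside

inside=yes margin=4926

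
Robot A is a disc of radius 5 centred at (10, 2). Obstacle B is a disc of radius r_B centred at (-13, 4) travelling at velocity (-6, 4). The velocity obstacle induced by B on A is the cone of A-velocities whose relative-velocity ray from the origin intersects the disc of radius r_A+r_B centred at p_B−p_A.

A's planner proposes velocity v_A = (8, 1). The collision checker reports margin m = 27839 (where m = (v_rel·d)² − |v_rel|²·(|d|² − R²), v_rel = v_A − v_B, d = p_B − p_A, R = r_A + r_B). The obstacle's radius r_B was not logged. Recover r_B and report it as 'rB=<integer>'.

m = 27839
d = (-23, 2);  v_rel = (14, -3),  |v_rel|² = 205
v_rel×d = (14)·(2) − (-3)·(-23) = -41
since m = R²·205 − (-41)²:  R² = (1681 + 27839) / 205 = 144
R = √144 = 12  ⇒  r_B = 12 − 5 = 7

rB=7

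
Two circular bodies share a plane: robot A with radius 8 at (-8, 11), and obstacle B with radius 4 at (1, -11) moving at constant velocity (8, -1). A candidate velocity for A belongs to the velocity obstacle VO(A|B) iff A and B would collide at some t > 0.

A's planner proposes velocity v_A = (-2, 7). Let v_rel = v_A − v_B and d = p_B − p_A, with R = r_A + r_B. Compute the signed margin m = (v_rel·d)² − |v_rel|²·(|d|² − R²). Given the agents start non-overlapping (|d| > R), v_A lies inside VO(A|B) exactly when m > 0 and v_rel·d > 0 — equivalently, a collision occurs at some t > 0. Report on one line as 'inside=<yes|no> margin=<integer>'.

d = (9, -22),  |d|² = 565;  R = 8+4 = 12,  c = 565−12² = 421
v_rel = (-10, 8),  |v_rel|² = 164;  v_rel·d = (-10)·(9) + (8)·(-22) = -266
164·t² + 532·t + 421 = 0  ⇒  m = (-266)² − 164·421 = 1712
m = 1712 > 0,  v_rel·d = -266 < 0  ⇒  outside

inside=no margin=1712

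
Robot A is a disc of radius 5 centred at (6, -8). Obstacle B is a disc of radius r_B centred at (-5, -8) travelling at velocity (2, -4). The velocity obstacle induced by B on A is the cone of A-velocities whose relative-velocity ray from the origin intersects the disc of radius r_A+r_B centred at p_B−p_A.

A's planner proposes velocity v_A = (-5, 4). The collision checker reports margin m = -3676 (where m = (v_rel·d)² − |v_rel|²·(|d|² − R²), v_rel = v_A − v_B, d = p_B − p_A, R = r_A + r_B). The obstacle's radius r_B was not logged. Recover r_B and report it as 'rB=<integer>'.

m = -3676
d = (-11, 0);  v_rel = (-7, 8),  |v_rel|² = 113
v_rel×d = (-7)·(0) − (8)·(-11) = 88
since m = R²·113 − 88²:  R² = (7744 + -3676) / 113 = 36
R = √36 = 6  ⇒  r_B = 6 − 5 = 1

rB=1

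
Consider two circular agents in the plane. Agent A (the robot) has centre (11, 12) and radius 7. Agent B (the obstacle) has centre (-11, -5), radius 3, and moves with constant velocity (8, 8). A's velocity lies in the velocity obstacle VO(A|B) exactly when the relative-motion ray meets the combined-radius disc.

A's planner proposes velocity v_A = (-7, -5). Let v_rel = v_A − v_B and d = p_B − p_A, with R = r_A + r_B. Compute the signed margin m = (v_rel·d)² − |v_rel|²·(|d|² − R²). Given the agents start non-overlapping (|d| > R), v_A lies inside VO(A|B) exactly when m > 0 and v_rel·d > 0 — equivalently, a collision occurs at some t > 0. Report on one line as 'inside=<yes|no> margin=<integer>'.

d = (-22, -17),  |d|² = 773;  R = 7+3 = 10,  c = 773−10² = 673
v_rel = (-15, -13),  |v_rel|² = 394;  v_rel·d = (-15)·(-22) + (-13)·(-17) = 551
394·t² − 1102·t + 673 = 0  ⇒  m = 551² − 394·673 = 38439
m = 38439 > 0,  v_rel·d = 551 > 0  ⇒  inside

inside=yes margin=38439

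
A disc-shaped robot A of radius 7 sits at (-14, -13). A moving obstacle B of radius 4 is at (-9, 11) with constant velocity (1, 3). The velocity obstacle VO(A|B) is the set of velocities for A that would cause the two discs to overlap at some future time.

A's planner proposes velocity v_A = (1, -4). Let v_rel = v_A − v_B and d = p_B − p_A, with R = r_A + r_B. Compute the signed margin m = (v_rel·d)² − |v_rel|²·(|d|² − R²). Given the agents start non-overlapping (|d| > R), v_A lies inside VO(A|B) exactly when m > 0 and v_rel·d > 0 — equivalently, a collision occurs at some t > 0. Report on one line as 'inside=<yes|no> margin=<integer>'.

d = (5, 24),  |d|² = 601;  R = 7+4 = 11,  c = 601−11² = 480
v_rel = (0, -7),  |v_rel|² = 49;  v_rel·d = (0)·(5) + (-7)·(24) = -168
49·t² + 336·t + 480 = 0  ⇒  m = (-168)² − 49·480 = 4704
m = 4704 > 0,  v_rel·d = -168 < 0  ⇒  outside

inside=no margin=4704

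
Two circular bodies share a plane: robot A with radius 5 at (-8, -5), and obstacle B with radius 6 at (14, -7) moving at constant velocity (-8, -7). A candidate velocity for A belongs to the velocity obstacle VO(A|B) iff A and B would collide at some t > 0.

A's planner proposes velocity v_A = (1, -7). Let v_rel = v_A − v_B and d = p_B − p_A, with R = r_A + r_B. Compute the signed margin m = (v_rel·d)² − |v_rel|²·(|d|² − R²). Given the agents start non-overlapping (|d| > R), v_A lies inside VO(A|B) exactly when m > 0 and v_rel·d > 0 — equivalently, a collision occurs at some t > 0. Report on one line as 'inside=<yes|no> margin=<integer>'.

d = (22, -2),  |d|² = 488;  R = 5+6 = 11,  c = 488−11² = 367
v_rel = (9, 0),  |v_rel|² = 81;  v_rel·d = (9)·(22) + (0)·(-2) = 198
81·t² − 396·t + 367 = 0  ⇒  m = 198² − 81·367 = 9477
m = 9477 > 0,  v_rel·d = 198 > 0  ⇒  inside

inside=yes margin=9477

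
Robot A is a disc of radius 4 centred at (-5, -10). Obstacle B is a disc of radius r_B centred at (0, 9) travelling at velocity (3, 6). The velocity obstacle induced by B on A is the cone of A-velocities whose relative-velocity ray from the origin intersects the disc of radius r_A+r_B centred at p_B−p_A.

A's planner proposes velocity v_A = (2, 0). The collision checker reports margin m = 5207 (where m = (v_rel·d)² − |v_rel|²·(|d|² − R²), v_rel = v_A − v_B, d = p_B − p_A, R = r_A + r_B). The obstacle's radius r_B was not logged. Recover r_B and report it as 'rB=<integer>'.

m = 5207
d = (5, 19);  v_rel = (-1, -6),  |v_rel|² = 37
v_rel×d = (-1)·(19) − (-6)·(5) = 11
since m = R²·37 − 11²:  R² = (121 + 5207) / 37 = 144
R = √144 = 12  ⇒  r_B = 12 − 4 = 8

rB=8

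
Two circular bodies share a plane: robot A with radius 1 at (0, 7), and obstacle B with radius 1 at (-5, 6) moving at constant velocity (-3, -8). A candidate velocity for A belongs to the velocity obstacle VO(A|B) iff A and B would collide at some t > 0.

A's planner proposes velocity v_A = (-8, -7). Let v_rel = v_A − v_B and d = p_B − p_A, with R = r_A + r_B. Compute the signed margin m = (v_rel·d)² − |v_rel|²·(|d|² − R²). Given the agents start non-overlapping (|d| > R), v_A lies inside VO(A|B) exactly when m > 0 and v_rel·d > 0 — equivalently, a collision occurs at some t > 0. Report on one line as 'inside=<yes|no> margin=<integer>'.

d = (-5, -1),  |d|² = 26;  R = 1+1 = 2,  c = 26−2² = 22
v_rel = (-5, 1),  |v_rel|² = 26;  v_rel·d = (-5)·(-5) + (1)·(-1) = 24
26·t² − 48·t + 22 = 0  ⇒  m = 24² − 26·22 = 4
m = 4 > 0,  v_rel·d = 24 > 0  ⇒  inside

inside=yes margin=4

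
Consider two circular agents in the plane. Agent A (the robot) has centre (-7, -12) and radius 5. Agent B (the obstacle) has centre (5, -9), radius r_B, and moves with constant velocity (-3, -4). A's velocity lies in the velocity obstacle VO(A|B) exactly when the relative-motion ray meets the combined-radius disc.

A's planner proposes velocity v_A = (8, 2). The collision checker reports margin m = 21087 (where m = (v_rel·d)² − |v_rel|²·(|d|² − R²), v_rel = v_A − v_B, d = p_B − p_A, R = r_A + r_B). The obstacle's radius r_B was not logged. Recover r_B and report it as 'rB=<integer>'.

m = 21087
d = (12, 3);  v_rel = (11, 6),  |v_rel|² = 157
v_rel×d = (11)·(3) − (6)·(12) = -39
since m = R²·157 − (-39)²:  R² = (1521 + 21087) / 157 = 144
R = √144 = 12  ⇒  r_B = 12 − 5 = 7

rB=7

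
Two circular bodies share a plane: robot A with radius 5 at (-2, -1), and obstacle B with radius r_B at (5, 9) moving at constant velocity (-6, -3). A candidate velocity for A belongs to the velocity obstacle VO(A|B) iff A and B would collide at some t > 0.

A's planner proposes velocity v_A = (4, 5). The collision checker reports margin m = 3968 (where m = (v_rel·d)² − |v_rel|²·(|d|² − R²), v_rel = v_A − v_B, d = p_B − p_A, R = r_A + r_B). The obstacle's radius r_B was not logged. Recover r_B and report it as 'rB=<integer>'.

m = 3968
d = (7, 10);  v_rel = (10, 8),  |v_rel|² = 164
v_rel×d = (10)·(10) − (8)·(7) = 44
since m = R²·164 − 44²:  R² = (1936 + 3968) / 164 = 36
R = √36 = 6  ⇒  r_B = 6 − 5 = 1

rB=1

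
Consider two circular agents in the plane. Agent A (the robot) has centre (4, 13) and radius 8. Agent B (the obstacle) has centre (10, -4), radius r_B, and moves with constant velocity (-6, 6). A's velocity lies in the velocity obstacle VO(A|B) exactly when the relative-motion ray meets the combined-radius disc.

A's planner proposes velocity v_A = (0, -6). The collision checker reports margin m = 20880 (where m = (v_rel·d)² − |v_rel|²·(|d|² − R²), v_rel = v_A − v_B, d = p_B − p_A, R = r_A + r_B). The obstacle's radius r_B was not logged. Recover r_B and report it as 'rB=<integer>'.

m = 20880
d = (6, -17);  v_rel = (6, -12),  |v_rel|² = 180
v_rel×d = (6)·(-17) − (-12)·(6) = -30
since m = R²·180 − (-30)²:  R² = (900 + 20880) / 180 = 121
R = √121 = 11  ⇒  r_B = 11 − 8 = 3

rB=3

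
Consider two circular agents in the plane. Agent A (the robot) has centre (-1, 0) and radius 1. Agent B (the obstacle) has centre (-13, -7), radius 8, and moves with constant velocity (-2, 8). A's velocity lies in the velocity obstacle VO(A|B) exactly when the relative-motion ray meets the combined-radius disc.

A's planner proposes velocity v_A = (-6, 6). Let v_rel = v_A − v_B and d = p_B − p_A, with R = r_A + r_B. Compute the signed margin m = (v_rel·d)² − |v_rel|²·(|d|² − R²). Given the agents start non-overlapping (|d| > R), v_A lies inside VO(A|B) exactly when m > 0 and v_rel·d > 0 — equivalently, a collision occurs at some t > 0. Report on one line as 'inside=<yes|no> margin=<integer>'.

d = (-12, -7),  |d|² = 193;  R = 1+8 = 9,  c = 193−9² = 112
v_rel = (-4, -2),  |v_rel|² = 20;  v_rel·d = (-4)·(-12) + (-2)·(-7) = 62
20·t² − 124·t + 112 = 0  ⇒  m = 62² − 20·112 = 1604
m = 1604 > 0,  v_rel·d = 62 > 0  ⇒  inside

inside=yes margin=1604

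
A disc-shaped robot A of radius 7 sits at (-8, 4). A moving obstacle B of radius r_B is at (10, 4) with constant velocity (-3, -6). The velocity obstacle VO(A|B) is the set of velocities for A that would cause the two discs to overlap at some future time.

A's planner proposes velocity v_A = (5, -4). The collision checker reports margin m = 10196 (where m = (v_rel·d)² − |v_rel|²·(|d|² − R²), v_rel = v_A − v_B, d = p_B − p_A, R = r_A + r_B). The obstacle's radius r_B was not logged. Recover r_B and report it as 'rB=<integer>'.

m = 10196
d = (18, 0);  v_rel = (8, 2),  |v_rel|² = 68
v_rel×d = (8)·(0) − (2)·(18) = -36
since m = R²·68 − (-36)²:  R² = (1296 + 10196) / 68 = 169
R = √169 = 13  ⇒  r_B = 13 − 7 = 6

rB=6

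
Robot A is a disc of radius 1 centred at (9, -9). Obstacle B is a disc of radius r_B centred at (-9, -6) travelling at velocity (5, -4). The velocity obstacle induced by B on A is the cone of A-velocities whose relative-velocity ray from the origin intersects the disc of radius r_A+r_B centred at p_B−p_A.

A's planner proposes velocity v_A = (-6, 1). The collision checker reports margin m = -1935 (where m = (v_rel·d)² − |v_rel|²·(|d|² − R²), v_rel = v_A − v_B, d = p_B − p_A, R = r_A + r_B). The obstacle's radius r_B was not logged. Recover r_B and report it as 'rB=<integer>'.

m = -1935
d = (-18, 3);  v_rel = (-11, 5),  |v_rel|² = 146
v_rel×d = (-11)·(3) − (5)·(-18) = 57
since m = R²·146 − 57²:  R² = (3249 + -1935) / 146 = 9
R = √9 = 3  ⇒  r_B = 3 − 1 = 2

rB=2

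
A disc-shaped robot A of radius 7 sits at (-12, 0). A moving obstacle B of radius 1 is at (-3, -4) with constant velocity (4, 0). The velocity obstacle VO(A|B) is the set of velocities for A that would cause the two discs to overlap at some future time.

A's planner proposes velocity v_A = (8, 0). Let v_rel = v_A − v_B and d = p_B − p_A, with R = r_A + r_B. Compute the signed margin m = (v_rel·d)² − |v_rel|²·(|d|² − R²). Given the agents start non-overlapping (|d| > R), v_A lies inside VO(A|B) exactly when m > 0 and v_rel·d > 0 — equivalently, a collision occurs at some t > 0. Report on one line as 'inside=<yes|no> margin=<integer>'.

d = (9, -4),  |d|² = 97;  R = 7+1 = 8,  c = 97−8² = 33
v_rel = (4, 0),  |v_rel|² = 16;  v_rel·d = (4)·(9) + (0)·(-4) = 36
16·t² − 72·t + 33 = 0  ⇒  m = 36² − 16·33 = 768
m = 768 > 0,  v_rel·d = 36 > 0  ⇒  inside

inside=yes margin=768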